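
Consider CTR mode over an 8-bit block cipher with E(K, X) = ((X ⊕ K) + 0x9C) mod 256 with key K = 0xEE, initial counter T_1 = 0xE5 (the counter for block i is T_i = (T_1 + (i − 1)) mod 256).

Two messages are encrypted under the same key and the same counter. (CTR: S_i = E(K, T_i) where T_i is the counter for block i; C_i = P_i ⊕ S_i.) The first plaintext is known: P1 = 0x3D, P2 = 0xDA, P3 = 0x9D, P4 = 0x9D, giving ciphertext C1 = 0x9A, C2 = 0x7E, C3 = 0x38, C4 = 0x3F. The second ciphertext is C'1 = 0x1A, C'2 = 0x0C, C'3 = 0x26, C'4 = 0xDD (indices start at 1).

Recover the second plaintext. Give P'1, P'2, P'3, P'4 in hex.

In CTR with a reused counter, both messages share the same keystream S_i, so C_i ⊕ C'_i = P_i ⊕ P'_i and thus P'_i = P_i ⊕ C_i ⊕ C'_i.
P'1: 0x3D ⊕ 0x9A ⊕ 0x1A = 0xBD.
P'2: 0xDA ⊕ 0x7E ⊕ 0x0C = 0xA8.
P'3: 0x9D ⊕ 0x38 ⊕ 0x26 = 0x83.
P'4: 0x9D ⊕ 0x3F ⊕ 0xDD = 0x7F.

P'1 = 0xBD, P'2 = 0xA8, P'3 = 0x83, P'4 = 0x7F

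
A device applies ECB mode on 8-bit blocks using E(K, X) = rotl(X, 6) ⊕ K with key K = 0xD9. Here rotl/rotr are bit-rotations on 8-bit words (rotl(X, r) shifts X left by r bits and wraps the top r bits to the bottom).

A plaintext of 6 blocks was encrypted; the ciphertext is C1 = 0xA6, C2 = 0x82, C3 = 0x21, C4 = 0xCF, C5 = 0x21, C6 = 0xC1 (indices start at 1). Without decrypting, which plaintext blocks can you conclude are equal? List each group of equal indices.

ECB encrypts each block independently with the same key, so equal ciphertext blocks imply equal plaintext blocks.
C3 = C5 = 0x21, so P3 = P5.

P3 = P5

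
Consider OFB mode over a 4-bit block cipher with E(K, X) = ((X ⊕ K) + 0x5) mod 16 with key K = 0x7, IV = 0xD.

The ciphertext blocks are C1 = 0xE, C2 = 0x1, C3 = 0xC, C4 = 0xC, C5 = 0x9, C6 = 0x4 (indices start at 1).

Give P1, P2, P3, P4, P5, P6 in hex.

OFB decryption: S_i = E(K, S_{i−1}) with S_{0} = IV; P_i = C_i ⊕ S_i.
P1: S = E(K, 0xD) = 0xF; 0xE ⊕ 0xF = 0x1.
P2: S = E(K, 0xF) = 0xD; 0x1 ⊕ 0xD = 0xC.
P3: S = E(K, 0xD) = 0xF; 0xC ⊕ 0xF = 0x3.
P4: S = E(K, 0xF) = 0xD; 0xC ⊕ 0xD = 0x1.
P5: S = E(K, 0xD) = 0xF; 0x9 ⊕ 0xF = 0x6.
P6: S = E(K, 0xF) = 0xD; 0x4 ⊕ 0xD = 0x9.

P1 = 0x1, P2 = 0xC, P3 = 0x3, P4 = 0x1, P5 = 0x6, P6 = 0x9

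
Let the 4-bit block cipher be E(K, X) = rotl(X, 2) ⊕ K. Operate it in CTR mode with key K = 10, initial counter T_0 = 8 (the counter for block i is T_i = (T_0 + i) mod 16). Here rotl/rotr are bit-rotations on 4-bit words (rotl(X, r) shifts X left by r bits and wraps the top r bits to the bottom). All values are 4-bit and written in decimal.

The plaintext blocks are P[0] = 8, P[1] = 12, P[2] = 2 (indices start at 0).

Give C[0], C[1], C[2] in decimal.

C[0] = 0, C[1] = 0, C[2] = 2

CTR encryption: S_i = E(K, T_i) where T_i is the counter for block i; C_i = P_i ⊕ S_i.
C[0]: T = 8, S = E(K, T) = 8; 8 ⊕ 8 = 0.
C[1]: T = 9, S = E(K, T) = 12; 12 ⊕ 12 = 0.
C[2]: T = 10, S = E(K, T) = 0; 2 ⊕ 0 = 2.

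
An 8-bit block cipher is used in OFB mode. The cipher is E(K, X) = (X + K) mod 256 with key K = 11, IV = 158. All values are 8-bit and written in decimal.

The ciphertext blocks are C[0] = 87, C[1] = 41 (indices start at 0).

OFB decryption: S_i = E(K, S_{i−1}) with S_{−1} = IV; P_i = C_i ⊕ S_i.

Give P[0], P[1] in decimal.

P[0]: S = E(K, 158) = 169; 87 ⊕ 169 = 254.
P[1]: S = E(K, 169) = 180; 41 ⊕ 180 = 157.

P[0] = 254, P[1] = 157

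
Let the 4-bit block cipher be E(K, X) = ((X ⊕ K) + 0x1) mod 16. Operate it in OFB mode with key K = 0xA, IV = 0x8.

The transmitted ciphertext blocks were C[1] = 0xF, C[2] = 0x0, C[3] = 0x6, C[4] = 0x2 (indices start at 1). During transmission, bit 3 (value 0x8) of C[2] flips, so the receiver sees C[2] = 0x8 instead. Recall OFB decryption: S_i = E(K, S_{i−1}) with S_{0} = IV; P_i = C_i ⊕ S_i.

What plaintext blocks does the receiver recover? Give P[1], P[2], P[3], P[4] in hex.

P[1] = 0xC, P[2] = 0x2, P[3] = 0x7, P[4] = 0xE

Only C[2] changed, to 0x8. In OFB, a change in C_i flips the same bit in P_i only; the keystream is unaffected. Decrypting the received ciphertext:
P[1]: S = E(K, 0x8) = 0x3; 0xF ⊕ 0x3 = 0xC.
P[2]: S = E(K, 0x3) = 0xA; 0x8 ⊕ 0xA = 0x2.
P[3]: S = E(K, 0xA) = 0x1; 0x6 ⊕ 0x1 = 0x7.
P[4]: S = E(K, 0x1) = 0xC; 0x2 ⊕ 0xC = 0xE.
Blocks that differ from the original plaintext: P[2].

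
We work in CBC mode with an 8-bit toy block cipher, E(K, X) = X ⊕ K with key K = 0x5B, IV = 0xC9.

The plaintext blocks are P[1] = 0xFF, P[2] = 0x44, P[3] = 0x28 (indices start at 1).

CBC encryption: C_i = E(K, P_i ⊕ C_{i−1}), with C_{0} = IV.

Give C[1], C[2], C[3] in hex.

C[1]: P[1] ⊕ 0xC9 = 0x36; E(K, 0x36) = 0x6D.
C[2]: P[2] ⊕ 0x6D = 0x29; E(K, 0x29) = 0x72.
C[3]: P[3] ⊕ 0x72 = 0x5A; E(K, 0x5A) = 0x01.

C[1] = 0x6D, C[2] = 0x72, C[3] = 0x01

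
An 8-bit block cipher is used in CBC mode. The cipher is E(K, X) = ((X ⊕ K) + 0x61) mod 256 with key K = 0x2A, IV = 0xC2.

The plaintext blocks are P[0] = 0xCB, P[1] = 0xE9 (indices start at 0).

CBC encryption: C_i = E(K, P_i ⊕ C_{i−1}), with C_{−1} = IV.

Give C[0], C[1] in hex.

C[0]: P[0] ⊕ 0xC2 = 0x09; E(K, 0x09) = 0x84.
C[1]: P[1] ⊕ 0x84 = 0x6D; E(K, 0x6D) = 0xA8.

C[0] = 0x84, C[1] = 0xA8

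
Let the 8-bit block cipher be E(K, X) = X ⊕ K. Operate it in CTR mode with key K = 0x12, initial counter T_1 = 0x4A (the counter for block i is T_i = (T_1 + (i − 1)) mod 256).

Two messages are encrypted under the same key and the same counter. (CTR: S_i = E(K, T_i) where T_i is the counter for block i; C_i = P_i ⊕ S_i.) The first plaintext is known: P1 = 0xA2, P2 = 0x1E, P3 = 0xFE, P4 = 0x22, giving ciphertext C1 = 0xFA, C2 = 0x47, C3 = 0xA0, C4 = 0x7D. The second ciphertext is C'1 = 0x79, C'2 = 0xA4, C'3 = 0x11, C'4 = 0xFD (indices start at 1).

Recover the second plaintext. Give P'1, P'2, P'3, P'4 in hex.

In CTR with a reused counter, both messages share the same keystream S_i, so C_i ⊕ C'_i = P_i ⊕ P'_i and thus P'_i = P_i ⊕ C_i ⊕ C'_i.
P'1: 0xA2 ⊕ 0xFA ⊕ 0x79 = 0x21.
P'2: 0x1E ⊕ 0x47 ⊕ 0xA4 = 0xFD.
P'3: 0xFE ⊕ 0xA0 ⊕ 0x11 = 0x4F.
P'4: 0x22 ⊕ 0x7D ⊕ 0xFD = 0xA2.

P'1 = 0x21, P'2 = 0xFD, P'3 = 0x4F, P'4 = 0xA2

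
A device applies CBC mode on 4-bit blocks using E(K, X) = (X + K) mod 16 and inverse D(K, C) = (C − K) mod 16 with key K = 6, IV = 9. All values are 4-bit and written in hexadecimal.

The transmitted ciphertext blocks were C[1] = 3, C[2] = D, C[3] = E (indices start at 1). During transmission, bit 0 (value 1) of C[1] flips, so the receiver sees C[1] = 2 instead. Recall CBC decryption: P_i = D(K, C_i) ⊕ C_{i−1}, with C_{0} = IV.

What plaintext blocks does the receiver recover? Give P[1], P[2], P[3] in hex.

P[1] = 5, P[2] = 5, P[3] = 5

Only C[1] changed, to 2. In CBC, a change in C_i garbles P_i and flips the same bit in P_{i+1}. Decrypting the received ciphertext:
P[1]: D(K, 2) = C; C ⊕ 9 = 5.
P[2]: D(K, D) = 7; 7 ⊕ 2 = 5.
P[3]: D(K, E) = 8; 8 ⊕ D = 5.
Blocks that differ from the original plaintext: P[1], P[2].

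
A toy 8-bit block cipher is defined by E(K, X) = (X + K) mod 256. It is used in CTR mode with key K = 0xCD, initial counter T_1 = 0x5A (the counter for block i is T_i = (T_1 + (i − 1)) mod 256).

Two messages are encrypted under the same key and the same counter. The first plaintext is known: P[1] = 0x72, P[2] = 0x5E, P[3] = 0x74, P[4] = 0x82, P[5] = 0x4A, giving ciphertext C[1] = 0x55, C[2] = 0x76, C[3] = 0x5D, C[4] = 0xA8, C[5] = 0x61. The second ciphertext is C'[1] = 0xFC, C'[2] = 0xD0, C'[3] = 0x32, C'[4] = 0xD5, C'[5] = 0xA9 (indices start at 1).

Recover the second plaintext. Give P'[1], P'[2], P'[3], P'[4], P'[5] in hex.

P'[1] = 0xDB, P'[2] = 0xF8, P'[3] = 0x1B, P'[4] = 0xFF, P'[5] = 0x82

In CTR with a reused counter, both messages share the same keystream S_i, so C_i ⊕ C'_i = P_i ⊕ P'_i and thus P'_i = P_i ⊕ C_i ⊕ C'_i.
P'[1]: 0x72 ⊕ 0x55 ⊕ 0xFC = 0xDB.
P'[2]: 0x5E ⊕ 0x76 ⊕ 0xD0 = 0xF8.
P'[3]: 0x74 ⊕ 0x5D ⊕ 0x32 = 0x1B.
P'[4]: 0x82 ⊕ 0xA8 ⊕ 0xD5 = 0xFF.
P'[5]: 0x4A ⊕ 0x61 ⊕ 0xA9 = 0x82.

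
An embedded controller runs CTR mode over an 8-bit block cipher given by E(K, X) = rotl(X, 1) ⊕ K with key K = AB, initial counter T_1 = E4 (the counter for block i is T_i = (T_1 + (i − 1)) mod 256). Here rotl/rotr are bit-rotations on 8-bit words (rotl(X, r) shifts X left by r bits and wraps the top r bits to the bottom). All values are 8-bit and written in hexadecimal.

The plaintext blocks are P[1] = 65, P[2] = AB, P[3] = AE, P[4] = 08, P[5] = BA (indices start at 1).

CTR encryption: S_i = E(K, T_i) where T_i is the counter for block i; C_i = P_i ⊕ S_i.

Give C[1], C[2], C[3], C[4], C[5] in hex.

C[1]: T = E4, S = E(K, T) = 62; 65 ⊕ 62 = 07.
C[2]: T = E5, S = E(K, T) = 60; AB ⊕ 60 = CB.
C[3]: T = E6, S = E(K, T) = 66; AE ⊕ 66 = C8.
C[4]: T = E7, S = E(K, T) = 64; 08 ⊕ 64 = 6C.
C[5]: T = E8, S = E(K, T) = 7A; BA ⊕ 7A = C0.

C[1] = 07, C[2] = CB, C[3] = C8, C[4] = 6C, C[5] = C0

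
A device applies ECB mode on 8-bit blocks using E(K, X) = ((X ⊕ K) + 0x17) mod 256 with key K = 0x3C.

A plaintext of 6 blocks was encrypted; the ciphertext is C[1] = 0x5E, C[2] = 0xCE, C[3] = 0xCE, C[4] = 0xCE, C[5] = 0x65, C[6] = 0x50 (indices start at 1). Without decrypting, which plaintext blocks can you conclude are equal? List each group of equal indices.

P[2] = P[3] = P[4]

ECB encrypts each block independently with the same key, so equal ciphertext blocks imply equal plaintext blocks.
C[2] = C[3] = C[4] = 0xCE, so P[2] = P[3] = P[4].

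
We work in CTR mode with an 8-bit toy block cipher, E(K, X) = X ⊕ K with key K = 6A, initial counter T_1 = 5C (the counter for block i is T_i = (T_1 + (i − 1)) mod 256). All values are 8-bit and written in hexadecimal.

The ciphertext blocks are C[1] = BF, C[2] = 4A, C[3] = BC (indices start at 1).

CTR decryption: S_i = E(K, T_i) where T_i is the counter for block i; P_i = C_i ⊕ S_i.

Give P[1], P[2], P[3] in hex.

P[1]: T = 5C, S = E(K, T) = 36; BF ⊕ 36 = 89.
P[2]: T = 5D, S = E(K, T) = 37; 4A ⊕ 37 = 7D.
P[3]: T = 5E, S = E(K, T) = 34; BC ⊕ 34 = 88.

P[1] = 89, P[2] = 7D, P[3] = 88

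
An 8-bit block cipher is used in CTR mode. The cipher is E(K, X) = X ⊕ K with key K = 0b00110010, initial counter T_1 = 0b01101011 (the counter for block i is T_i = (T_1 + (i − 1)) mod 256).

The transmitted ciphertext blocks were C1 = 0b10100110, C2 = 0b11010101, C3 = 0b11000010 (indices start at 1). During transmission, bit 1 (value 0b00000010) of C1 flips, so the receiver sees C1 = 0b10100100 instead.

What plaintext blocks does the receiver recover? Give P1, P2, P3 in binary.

CTR decryption: S_i = E(K, T_i) where T_i is the counter for block i; P_i = C_i ⊕ S_i.
Only C1 changed, to 0b10100100. In CTR, a change in C_i flips the same bit in P_i only; the keystream is unaffected. Decrypting the received ciphertext:
P1: T = 0b01101011, S = E(K, T) = 0b01011001; 0b10100100 ⊕ 0b01011001 = 0b11111101.
P2: T = 0b01101100, S = E(K, T) = 0b01011110; 0b11010101 ⊕ 0b01011110 = 0b10001011.
P3: T = 0b01101101, S = E(K, T) = 0b01011111; 0b11000010 ⊕ 0b01011111 = 0b10011101.
Blocks that differ from the original plaintext: P1.

P1 = 0b11111101, P2 = 0b10001011, P3 = 0b10011101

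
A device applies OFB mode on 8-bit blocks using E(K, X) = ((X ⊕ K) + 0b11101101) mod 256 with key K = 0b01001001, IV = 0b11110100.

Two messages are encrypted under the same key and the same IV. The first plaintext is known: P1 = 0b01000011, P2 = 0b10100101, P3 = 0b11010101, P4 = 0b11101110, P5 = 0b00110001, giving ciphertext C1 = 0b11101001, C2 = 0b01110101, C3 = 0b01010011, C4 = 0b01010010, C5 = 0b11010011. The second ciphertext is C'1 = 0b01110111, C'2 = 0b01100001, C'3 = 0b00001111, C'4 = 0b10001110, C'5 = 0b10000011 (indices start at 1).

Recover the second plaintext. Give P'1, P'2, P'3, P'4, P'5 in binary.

P'1 = 0b11011101, P'2 = 0b10110001, P'3 = 0b10001001, P'4 = 0b00110010, P'5 = 0b01100001

In OFB with a reused IV, both messages share the same keystream S_i, so C_i ⊕ C'_i = P_i ⊕ P'_i and thus P'_i = P_i ⊕ C_i ⊕ C'_i.
P'1: 0b01000011 ⊕ 0b11101001 ⊕ 0b01110111 = 0b11011101.
P'2: 0b10100101 ⊕ 0b01110101 ⊕ 0b01100001 = 0b10110001.
P'3: 0b11010101 ⊕ 0b01010011 ⊕ 0b00001111 = 0b10001001.
P'4: 0b11101110 ⊕ 0b01010010 ⊕ 0b10001110 = 0b00110010.
P'5: 0b00110001 ⊕ 0b11010011 ⊕ 0b10000011 = 0b01100001.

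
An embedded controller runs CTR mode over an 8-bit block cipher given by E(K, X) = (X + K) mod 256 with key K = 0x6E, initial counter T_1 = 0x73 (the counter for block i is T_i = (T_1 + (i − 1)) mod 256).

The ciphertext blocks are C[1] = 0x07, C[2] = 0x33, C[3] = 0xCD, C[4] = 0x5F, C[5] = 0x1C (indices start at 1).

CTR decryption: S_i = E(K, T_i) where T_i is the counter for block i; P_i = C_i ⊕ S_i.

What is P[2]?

P[2]: T = 0x74, S = E(K, T) = 0xE2; 0x33 ⊕ 0xE2 = 0xD1.

P[2] = 0xD1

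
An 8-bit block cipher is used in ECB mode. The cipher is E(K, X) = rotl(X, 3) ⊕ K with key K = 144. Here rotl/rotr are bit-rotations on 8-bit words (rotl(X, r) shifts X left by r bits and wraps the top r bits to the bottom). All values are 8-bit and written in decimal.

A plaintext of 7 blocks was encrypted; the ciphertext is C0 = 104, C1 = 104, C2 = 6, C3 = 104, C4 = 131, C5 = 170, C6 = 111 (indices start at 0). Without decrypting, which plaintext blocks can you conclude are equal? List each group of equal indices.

ECB encrypts each block independently with the same key, so equal ciphertext blocks imply equal plaintext blocks.
C0 = C1 = C3 = 104, so P0 = P1 = P3.

P0 = P1 = P3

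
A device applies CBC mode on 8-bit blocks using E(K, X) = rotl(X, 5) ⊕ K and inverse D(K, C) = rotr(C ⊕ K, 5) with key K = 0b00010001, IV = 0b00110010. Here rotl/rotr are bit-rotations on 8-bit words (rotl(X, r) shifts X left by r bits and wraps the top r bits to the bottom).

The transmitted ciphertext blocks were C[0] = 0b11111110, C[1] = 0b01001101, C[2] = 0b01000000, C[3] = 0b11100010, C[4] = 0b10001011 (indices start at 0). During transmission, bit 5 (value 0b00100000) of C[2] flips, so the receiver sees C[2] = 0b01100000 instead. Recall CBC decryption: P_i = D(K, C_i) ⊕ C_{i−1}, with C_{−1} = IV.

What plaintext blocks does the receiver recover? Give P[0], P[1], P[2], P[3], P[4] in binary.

Only C[2] changed, to 0b01100000. In CBC, a change in C_i garbles P_i and flips the same bit in P_{i+1}. Decrypting the received ciphertext:
P[0]: D(K, 0b11111110) = 0b01111111; 0b01111111 ⊕ 0b00110010 = 0b01001101.
P[1]: D(K, 0b01001101) = 0b11100010; 0b11100010 ⊕ 0b11111110 = 0b00011100.
P[2]: D(K, 0b01100000) = 0b10001011; 0b10001011 ⊕ 0b01001101 = 0b11000110.
P[3]: D(K, 0b11100010) = 0b10011111; 0b10011111 ⊕ 0b01100000 = 0b11111111.
P[4]: D(K, 0b10001011) = 0b11010100; 0b11010100 ⊕ 0b11100010 = 0b00110110.
Blocks that differ from the original plaintext: P[2], P[3].

P[0] = 0b01001101, P[1] = 0b00011100, P[2] = 0b11000110, P[3] = 0b11111111, P[4] = 0b00110110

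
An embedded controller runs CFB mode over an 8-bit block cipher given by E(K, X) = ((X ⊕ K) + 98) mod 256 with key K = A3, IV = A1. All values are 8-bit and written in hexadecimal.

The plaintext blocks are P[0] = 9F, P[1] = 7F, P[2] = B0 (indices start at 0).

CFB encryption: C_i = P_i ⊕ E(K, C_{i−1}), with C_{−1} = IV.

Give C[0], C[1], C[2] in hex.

C[0] = 05, C[1] = 41, C[2] = CA

C[0]: E(K, A1) = 9A; 9F ⊕ 9A = 05.
C[1]: E(K, 05) = 3E; 7F ⊕ 3E = 41.
C[2]: E(K, 41) = 7A; B0 ⊕ 7A = CA.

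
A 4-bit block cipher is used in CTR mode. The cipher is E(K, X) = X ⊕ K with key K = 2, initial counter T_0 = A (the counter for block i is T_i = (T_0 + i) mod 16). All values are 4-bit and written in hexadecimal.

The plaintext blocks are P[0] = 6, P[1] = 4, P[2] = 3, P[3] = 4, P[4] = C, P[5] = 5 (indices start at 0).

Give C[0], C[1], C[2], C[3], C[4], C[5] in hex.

CTR encryption: S_i = E(K, T_i) where T_i is the counter for block i; C_i = P_i ⊕ S_i.
C[0]: T = A, S = E(K, T) = 8; 6 ⊕ 8 = E.
C[1]: T = B, S = E(K, T) = 9; 4 ⊕ 9 = D.
C[2]: T = C, S = E(K, T) = E; 3 ⊕ E = D.
C[3]: T = D, S = E(K, T) = F; 4 ⊕ F = B.
C[4]: T = E, S = E(K, T) = C; C ⊕ C = 0.
C[5]: T = F, S = E(K, T) = D; 5 ⊕ D = 8.

C[0] = E, C[1] = D, C[2] = D, C[3] = B, C[4] = 0, C[5] = 8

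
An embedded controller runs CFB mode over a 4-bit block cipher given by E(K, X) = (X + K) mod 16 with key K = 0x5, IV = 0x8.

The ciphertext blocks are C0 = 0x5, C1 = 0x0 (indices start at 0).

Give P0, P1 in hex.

P0 = 0x8, P1 = 0xA

CFB decryption: P_i = C_i ⊕ E(K, C_{i−1}), with C_{−1} = IV.
P0: E(K, 0x8) = 0xD; 0x5 ⊕ 0xD = 0x8.
P1: E(K, 0x5) = 0xA; 0x0 ⊕ 0xA = 0xA.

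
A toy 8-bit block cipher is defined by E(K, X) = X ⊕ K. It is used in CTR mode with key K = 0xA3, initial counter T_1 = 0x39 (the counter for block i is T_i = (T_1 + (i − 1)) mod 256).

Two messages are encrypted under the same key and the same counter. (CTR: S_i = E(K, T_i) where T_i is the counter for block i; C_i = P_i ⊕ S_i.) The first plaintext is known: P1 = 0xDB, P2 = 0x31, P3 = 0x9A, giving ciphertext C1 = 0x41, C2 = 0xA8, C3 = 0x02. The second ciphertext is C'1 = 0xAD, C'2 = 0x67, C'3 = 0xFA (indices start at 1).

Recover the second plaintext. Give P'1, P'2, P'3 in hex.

P'1 = 0x37, P'2 = 0xFE, P'3 = 0x62

In CTR with a reused counter, both messages share the same keystream S_i, so C_i ⊕ C'_i = P_i ⊕ P'_i and thus P'_i = P_i ⊕ C_i ⊕ C'_i.
P'1: 0xDB ⊕ 0x41 ⊕ 0xAD = 0x37.
P'2: 0x31 ⊕ 0xA8 ⊕ 0x67 = 0xFE.
P'3: 0x9A ⊕ 0x02 ⊕ 0xFA = 0x62.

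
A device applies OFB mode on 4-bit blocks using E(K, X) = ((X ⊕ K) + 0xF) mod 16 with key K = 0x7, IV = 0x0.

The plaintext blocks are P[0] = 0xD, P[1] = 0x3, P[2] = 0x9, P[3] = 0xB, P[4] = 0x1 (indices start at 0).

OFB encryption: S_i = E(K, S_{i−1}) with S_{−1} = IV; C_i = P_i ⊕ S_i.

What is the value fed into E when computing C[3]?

0x6

C[0]: S = E(K, 0x0) = 0x6; 0xD ⊕ 0x6 = 0xB.
C[1]: S = E(K, 0x6) = 0x0; 0x3 ⊕ 0x0 = 0x3.
C[2]: S = E(K, 0x0) = 0x6; 0x9 ⊕ 0x6 = 0xF.
C[3]: S = E(K, 0x6) = 0x0; 0xB ⊕ 0x0 = 0xB.
So the input to E for block [3] is 0x6.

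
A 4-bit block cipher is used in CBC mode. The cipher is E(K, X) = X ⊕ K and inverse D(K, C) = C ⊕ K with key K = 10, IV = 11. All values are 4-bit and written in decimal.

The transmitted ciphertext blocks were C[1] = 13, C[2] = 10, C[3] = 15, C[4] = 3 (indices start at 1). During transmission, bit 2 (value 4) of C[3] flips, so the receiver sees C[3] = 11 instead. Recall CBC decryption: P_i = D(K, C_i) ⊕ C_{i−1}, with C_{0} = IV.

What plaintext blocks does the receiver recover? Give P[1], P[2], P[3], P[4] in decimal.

Only C[3] changed, to 11. In CBC, a change in C_i garbles P_i and flips the same bit in P_{i+1}. Decrypting the received ciphertext:
P[1]: D(K, 13) = 7; 7 ⊕ 11 = 12.
P[2]: D(K, 10) = 0; 0 ⊕ 13 = 13.
P[3]: D(K, 11) = 1; 1 ⊕ 10 = 11.
P[4]: D(K, 3) = 9; 9 ⊕ 11 = 2.
Blocks that differ from the original plaintext: P[3], P[4].

P[1] = 12, P[2] = 13, P[3] = 11, P[4] = 2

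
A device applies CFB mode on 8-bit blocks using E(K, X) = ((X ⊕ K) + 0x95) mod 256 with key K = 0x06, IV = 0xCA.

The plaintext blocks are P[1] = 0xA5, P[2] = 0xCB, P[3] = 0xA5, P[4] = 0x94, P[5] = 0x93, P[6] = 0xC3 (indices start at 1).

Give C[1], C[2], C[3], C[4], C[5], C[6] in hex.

CFB encryption: C_i = P_i ⊕ E(K, C_{i−1}), with C_{0} = IV.
C[1]: E(K, 0xCA) = 0x61; 0xA5 ⊕ 0x61 = 0xC4.
C[2]: E(K, 0xC4) = 0x57; 0xCB ⊕ 0x57 = 0x9C.
C[3]: E(K, 0x9C) = 0x2F; 0xA5 ⊕ 0x2F = 0x8A.
C[4]: E(K, 0x8A) = 0x21; 0x94 ⊕ 0x21 = 0xB5.
C[5]: E(K, 0xB5) = 0x48; 0x93 ⊕ 0x48 = 0xDB.
C[6]: E(K, 0xDB) = 0x72; 0xC3 ⊕ 0x72 = 0xB1.

C[1] = 0xC4, C[2] = 0x9C, C[3] = 0x8A, C[4] = 0xB5, C[5] = 0xDB, C[6] = 0xB1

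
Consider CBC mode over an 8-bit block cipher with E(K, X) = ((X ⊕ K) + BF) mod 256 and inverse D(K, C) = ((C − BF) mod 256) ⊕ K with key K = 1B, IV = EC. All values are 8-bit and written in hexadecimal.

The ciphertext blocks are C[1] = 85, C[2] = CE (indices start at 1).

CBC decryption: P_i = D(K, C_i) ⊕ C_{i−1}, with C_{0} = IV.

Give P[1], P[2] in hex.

P[1] = 31, P[2] = 91

P[1]: D(K, 85) = DD; DD ⊕ EC = 31.
P[2]: D(K, CE) = 14; 14 ⊕ 85 = 91.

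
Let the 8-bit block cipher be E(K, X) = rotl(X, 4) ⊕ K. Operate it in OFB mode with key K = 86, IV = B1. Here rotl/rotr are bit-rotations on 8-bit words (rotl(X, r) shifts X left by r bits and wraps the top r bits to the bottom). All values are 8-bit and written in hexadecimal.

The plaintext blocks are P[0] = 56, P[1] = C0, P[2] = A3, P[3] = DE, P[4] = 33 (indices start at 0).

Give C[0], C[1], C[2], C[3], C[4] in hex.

C[0] = CB, C[1] = 9F, C[2] = D0, C[3] = 6F, C[4] = AE

OFB encryption: S_i = E(K, S_{i−1}) with S_{−1} = IV; C_i = P_i ⊕ S_i.
C[0]: S = E(K, B1) = 9D; 56 ⊕ 9D = CB.
C[1]: S = E(K, 9D) = 5F; C0 ⊕ 5F = 9F.
C[2]: S = E(K, 5F) = 73; A3 ⊕ 73 = D0.
C[3]: S = E(K, 73) = B1; DE ⊕ B1 = 6F.
C[4]: S = E(K, B1) = 9D; 33 ⊕ 9D = AE.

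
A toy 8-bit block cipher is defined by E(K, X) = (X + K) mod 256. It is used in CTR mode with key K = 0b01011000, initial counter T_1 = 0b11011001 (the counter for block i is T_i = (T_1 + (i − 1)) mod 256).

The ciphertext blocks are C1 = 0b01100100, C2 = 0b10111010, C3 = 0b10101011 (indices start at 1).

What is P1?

P1 = 0b01010101

CTR decryption: S_i = E(K, T_i) where T_i is the counter for block i; P_i = C_i ⊕ S_i.
P1: T = 0b11011001, S = E(K, T) = 0b00110001; 0b01100100 ⊕ 0b00110001 = 0b01010101.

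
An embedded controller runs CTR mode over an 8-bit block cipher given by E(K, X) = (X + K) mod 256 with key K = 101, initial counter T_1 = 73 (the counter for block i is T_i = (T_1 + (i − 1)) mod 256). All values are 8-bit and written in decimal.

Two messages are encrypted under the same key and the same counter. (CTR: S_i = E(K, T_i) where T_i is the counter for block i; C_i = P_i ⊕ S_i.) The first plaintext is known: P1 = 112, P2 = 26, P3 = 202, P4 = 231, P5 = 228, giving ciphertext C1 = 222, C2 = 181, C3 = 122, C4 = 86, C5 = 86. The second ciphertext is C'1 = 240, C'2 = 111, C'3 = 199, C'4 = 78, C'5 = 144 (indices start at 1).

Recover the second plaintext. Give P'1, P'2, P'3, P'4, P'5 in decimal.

P'1 = 94, P'2 = 192, P'3 = 119, P'4 = 255, P'5 = 34

In CTR with a reused counter, both messages share the same keystream S_i, so C_i ⊕ C'_i = P_i ⊕ P'_i and thus P'_i = P_i ⊕ C_i ⊕ C'_i.
P'1: 112 ⊕ 222 ⊕ 240 = 94.
P'2: 26 ⊕ 181 ⊕ 111 = 192.
P'3: 202 ⊕ 122 ⊕ 199 = 119.
P'4: 231 ⊕ 86 ⊕ 78 = 255.
P'5: 228 ⊕ 86 ⊕ 144 = 34.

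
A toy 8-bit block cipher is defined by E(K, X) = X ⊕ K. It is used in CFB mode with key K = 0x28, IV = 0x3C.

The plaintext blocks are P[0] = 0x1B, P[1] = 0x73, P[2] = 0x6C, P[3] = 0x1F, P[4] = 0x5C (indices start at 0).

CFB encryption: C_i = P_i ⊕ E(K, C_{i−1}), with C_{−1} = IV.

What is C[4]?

C[0]: E(K, 0x3C) = 0x14; 0x1B ⊕ 0x14 = 0x0F.
C[1]: E(K, 0x0F) = 0x27; 0x73 ⊕ 0x27 = 0x54.
C[2]: E(K, 0x54) = 0x7C; 0x6C ⊕ 0x7C = 0x10.
C[3]: E(K, 0x10) = 0x38; 0x1F ⊕ 0x38 = 0x27.
C[4]: E(K, 0x27) = 0x0F; 0x5C ⊕ 0x0F = 0x53.

C[4] = 0x53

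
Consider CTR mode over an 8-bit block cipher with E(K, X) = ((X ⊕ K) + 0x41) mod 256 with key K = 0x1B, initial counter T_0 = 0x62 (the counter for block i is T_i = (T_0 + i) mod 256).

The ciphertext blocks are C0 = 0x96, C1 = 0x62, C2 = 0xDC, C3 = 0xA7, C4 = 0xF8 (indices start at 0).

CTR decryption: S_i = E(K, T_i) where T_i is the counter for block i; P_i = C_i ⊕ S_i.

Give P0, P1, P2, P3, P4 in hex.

P0 = 0x2C, P1 = 0xDB, P2 = 0x1C, P3 = 0x18, P4 = 0x46

P0: T = 0x62, S = E(K, T) = 0xBA; 0x96 ⊕ 0xBA = 0x2C.
P1: T = 0x63, S = E(K, T) = 0xB9; 0x62 ⊕ 0xB9 = 0xDB.
P2: T = 0x64, S = E(K, T) = 0xC0; 0xDC ⊕ 0xC0 = 0x1C.
P3: T = 0x65, S = E(K, T) = 0xBF; 0xA7 ⊕ 0xBF = 0x18.
P4: T = 0x66, S = E(K, T) = 0xBE; 0xF8 ⊕ 0xBE = 0x46.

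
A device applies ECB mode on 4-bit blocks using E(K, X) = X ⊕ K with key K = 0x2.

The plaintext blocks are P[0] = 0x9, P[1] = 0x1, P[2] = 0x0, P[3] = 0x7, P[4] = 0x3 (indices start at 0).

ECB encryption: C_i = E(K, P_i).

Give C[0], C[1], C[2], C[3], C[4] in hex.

C[0]: E(K, 0x9) = 0xB.
C[1]: E(K, 0x1) = 0x3.
C[2]: E(K, 0x0) = 0x2.
C[3]: E(K, 0x7) = 0x5.
C[4]: E(K, 0x3) = 0x1.

C[0] = 0xB, C[1] = 0x3, C[2] = 0x2, C[3] = 0x5, C[4] = 0x1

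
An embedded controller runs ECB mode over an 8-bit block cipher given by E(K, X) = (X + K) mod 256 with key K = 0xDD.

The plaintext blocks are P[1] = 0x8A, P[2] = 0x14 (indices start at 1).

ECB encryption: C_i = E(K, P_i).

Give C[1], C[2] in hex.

C[1]: E(K, 0x8A) = 0x67.
C[2]: E(K, 0x14) = 0xF1.

C[1] = 0x67, C[2] = 0xF1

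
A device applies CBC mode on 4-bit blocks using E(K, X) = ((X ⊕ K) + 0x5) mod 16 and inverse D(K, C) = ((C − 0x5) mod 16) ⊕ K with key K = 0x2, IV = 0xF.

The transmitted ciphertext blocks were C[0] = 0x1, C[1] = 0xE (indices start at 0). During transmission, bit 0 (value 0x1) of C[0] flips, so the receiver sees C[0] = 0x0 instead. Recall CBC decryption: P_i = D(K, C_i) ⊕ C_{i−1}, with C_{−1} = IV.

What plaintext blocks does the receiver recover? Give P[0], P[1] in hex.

P[0] = 0x6, P[1] = 0xB

Only C[0] changed, to 0x0. In CBC, a change in C_i garbles P_i and flips the same bit in P_{i+1}. Decrypting the received ciphertext:
P[0]: D(K, 0x0) = 0x9; 0x9 ⊕ 0xF = 0x6.
P[1]: D(K, 0xE) = 0xB; 0xB ⊕ 0x0 = 0xB.
Blocks that differ from the original plaintext: P[0], P[1].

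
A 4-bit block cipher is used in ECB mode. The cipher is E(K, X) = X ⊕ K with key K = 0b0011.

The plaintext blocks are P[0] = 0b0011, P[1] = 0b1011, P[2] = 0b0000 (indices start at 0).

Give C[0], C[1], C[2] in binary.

ECB encryption: C_i = E(K, P_i).
C[0]: E(K, 0b0011) = 0b0000.
C[1]: E(K, 0b1011) = 0b1000.
C[2]: E(K, 0b0000) = 0b0011.

C[0] = 0b0000, C[1] = 0b1000, C[2] = 0b0011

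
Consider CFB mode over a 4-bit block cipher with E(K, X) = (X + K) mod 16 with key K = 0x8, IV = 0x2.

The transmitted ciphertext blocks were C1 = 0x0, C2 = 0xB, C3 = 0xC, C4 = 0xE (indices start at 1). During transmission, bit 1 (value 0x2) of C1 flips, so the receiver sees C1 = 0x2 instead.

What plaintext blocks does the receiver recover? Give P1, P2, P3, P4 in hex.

CFB decryption: P_i = C_i ⊕ E(K, C_{i−1}), with C_{0} = IV.
Only C1 changed, to 0x2. In CFB, a change in C_i flips the same bit in P_i and garbles P_{i+1}. Decrypting the received ciphertext:
P1: E(K, 0x2) = 0xA; 0x2 ⊕ 0xA = 0x8.
P2: E(K, 0x2) = 0xA; 0xB ⊕ 0xA = 0x1.
P3: E(K, 0xB) = 0x3; 0xC ⊕ 0x3 = 0xF.
P4: E(K, 0xC) = 0x4; 0xE ⊕ 0x4 = 0xA.
Blocks that differ from the original plaintext: P1, P2.

P1 = 0x8, P2 = 0x1, P3 = 0xF, P4 = 0xA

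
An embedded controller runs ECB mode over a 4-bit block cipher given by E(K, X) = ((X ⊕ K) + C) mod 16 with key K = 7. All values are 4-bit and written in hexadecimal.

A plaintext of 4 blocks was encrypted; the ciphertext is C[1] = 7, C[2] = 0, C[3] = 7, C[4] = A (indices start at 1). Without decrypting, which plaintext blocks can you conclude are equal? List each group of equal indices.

ECB encrypts each block independently with the same key, so equal ciphertext blocks imply equal plaintext blocks.
C[1] = C[3] = 7, so P[1] = P[3].

P[1] = P[3]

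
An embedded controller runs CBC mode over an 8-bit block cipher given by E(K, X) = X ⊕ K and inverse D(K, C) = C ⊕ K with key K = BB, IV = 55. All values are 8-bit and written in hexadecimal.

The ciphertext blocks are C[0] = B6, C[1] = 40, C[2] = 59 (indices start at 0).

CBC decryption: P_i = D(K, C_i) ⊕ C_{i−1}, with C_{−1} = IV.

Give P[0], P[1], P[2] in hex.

P[0] = 58, P[1] = 4D, P[2] = A2

P[0]: D(K, B6) = 0D; 0D ⊕ 55 = 58.
P[1]: D(K, 40) = FB; FB ⊕ B6 = 4D.
P[2]: D(K, 59) = E2; E2 ⊕ 40 = A2.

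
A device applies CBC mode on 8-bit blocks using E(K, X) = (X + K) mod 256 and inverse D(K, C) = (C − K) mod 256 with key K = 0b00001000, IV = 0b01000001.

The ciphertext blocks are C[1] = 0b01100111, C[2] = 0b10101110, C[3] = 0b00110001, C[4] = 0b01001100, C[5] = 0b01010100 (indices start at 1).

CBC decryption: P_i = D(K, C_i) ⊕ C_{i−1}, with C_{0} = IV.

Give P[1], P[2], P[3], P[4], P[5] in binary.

P[1] = 0b00011110, P[2] = 0b11000001, P[3] = 0b10000111, P[4] = 0b01110101, P[5] = 0b00000000

P[1]: D(K, 0b01100111) = 0b01011111; 0b01011111 ⊕ 0b01000001 = 0b00011110.
P[2]: D(K, 0b10101110) = 0b10100110; 0b10100110 ⊕ 0b01100111 = 0b11000001.
P[3]: D(K, 0b00110001) = 0b00101001; 0b00101001 ⊕ 0b10101110 = 0b10000111.
P[4]: D(K, 0b01001100) = 0b01000100; 0b01000100 ⊕ 0b00110001 = 0b01110101.
P[5]: D(K, 0b01010100) = 0b01001100; 0b01001100 ⊕ 0b01001100 = 0b00000000.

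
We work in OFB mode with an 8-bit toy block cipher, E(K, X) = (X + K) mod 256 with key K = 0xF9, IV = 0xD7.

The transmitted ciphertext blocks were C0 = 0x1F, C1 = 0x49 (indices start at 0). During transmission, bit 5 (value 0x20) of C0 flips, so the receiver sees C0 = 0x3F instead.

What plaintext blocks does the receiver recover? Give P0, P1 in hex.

OFB decryption: S_i = E(K, S_{i−1}) with S_{−1} = IV; P_i = C_i ⊕ S_i.
Only C0 changed, to 0x3F. In OFB, a change in C_i flips the same bit in P_i only; the keystream is unaffected. Decrypting the received ciphertext:
P0: S = E(K, 0xD7) = 0xD0; 0x3F ⊕ 0xD0 = 0xEF.
P1: S = E(K, 0xD0) = 0xC9; 0x49 ⊕ 0xC9 = 0x80.
Blocks that differ from the original plaintext: P0.

P0 = 0xEF, P1 = 0x80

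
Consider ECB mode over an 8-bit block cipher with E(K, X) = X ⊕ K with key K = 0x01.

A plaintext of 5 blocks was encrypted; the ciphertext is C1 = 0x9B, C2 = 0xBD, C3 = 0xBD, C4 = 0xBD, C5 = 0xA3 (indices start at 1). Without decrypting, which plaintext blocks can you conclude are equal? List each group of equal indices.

P2 = P3 = P4

ECB encrypts each block independently with the same key, so equal ciphertext blocks imply equal plaintext blocks.
C2 = C3 = C4 = 0xBD, so P2 = P3 = P4.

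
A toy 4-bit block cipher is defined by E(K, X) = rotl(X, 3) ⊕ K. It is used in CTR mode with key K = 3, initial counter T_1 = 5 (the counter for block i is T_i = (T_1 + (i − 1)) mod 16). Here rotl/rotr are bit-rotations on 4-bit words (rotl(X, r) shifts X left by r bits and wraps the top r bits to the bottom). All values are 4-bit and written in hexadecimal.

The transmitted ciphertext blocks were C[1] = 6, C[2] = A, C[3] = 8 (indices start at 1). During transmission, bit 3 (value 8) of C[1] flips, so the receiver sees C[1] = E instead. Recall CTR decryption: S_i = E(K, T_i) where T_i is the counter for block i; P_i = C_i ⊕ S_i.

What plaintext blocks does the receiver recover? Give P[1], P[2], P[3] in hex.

Only C[1] changed, to E. In CTR, a change in C_i flips the same bit in P_i only; the keystream is unaffected. Decrypting the received ciphertext:
P[1]: T = 5, S = E(K, T) = 9; E ⊕ 9 = 7.
P[2]: T = 6, S = E(K, T) = 0; A ⊕ 0 = A.
P[3]: T = 7, S = E(K, T) = 8; 8 ⊕ 8 = 0.
Blocks that differ from the original plaintext: P[1].

P[1] = 7, P[2] = A, P[3] = 0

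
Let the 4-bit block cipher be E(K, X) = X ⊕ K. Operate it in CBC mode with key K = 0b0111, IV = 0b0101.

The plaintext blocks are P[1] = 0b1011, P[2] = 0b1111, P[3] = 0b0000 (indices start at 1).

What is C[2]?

CBC encryption: C_i = E(K, P_i ⊕ C_{i−1}), with C_{0} = IV.
C[1]: P[1] ⊕ 0b0101 = 0b1110; E(K, 0b1110) = 0b1001.
C[2]: P[2] ⊕ 0b1001 = 0b0110; E(K, 0b0110) = 0b0001.

C[2] = 0b0001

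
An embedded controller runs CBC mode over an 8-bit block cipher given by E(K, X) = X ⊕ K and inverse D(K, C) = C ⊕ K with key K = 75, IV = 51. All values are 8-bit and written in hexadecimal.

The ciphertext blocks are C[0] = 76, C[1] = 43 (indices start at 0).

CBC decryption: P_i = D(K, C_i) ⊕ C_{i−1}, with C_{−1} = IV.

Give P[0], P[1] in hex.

P[0]: D(K, 76) = 03; 03 ⊕ 51 = 52.
P[1]: D(K, 43) = 36; 36 ⊕ 76 = 40.

P[0] = 52, P[1] = 40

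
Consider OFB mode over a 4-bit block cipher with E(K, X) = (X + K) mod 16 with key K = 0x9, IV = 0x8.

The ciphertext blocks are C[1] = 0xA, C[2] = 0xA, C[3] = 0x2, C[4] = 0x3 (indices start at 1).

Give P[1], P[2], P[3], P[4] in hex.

OFB decryption: S_i = E(K, S_{i−1}) with S_{0} = IV; P_i = C_i ⊕ S_i.
P[1]: S = E(K, 0x8) = 0x1; 0xA ⊕ 0x1 = 0xB.
P[2]: S = E(K, 0x1) = 0xA; 0xA ⊕ 0xA = 0x0.
P[3]: S = E(K, 0xA) = 0x3; 0x2 ⊕ 0x3 = 0x1.
P[4]: S = E(K, 0x3) = 0xC; 0x3 ⊕ 0xC = 0xF.

P[1] = 0xB, P[2] = 0x0, P[3] = 0x1, P[4] = 0xF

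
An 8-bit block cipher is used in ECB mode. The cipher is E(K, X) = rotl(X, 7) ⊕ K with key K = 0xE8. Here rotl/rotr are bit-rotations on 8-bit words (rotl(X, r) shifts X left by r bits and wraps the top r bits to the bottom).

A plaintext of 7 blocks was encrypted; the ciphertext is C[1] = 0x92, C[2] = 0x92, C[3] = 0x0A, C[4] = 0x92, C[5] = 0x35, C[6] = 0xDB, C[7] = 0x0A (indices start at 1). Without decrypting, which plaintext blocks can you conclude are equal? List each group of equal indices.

ECB encrypts each block independently with the same key, so equal ciphertext blocks imply equal plaintext blocks.
C[1] = C[2] = C[4] = 0x92, so P[1] = P[2] = P[4].
C[3] = C[7] = 0x0A, so P[3] = P[7].

P[1] = P[2] = P[4]; P[3] = P[7]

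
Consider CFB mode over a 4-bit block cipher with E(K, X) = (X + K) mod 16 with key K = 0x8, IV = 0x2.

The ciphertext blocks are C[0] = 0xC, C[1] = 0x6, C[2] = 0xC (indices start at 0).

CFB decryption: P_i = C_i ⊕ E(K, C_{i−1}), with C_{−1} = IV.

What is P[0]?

P[0]: E(K, 0x2) = 0xA; 0xC ⊕ 0xA = 0x6.

P[0] = 0x6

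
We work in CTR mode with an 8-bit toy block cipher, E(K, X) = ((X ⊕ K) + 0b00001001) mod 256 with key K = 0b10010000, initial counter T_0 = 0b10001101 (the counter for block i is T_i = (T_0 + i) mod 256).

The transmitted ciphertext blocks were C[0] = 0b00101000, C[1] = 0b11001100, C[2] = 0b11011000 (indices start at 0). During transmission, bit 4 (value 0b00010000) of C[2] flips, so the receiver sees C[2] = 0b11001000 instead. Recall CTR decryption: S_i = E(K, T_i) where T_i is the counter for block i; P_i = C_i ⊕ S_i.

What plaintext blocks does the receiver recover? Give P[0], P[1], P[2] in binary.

P[0] = 0b00001110, P[1] = 0b11101011, P[2] = 0b11100000

Only C[2] changed, to 0b11001000. In CTR, a change in C_i flips the same bit in P_i only; the keystream is unaffected. Decrypting the received ciphertext:
P[0]: T = 0b10001101, S = E(K, T) = 0b00100110; 0b00101000 ⊕ 0b00100110 = 0b00001110.
P[1]: T = 0b10001110, S = E(K, T) = 0b00100111; 0b11001100 ⊕ 0b00100111 = 0b11101011.
P[2]: T = 0b10001111, S = E(K, T) = 0b00101000; 0b11001000 ⊕ 0b00101000 = 0b11100000.
Blocks that differ from the original plaintext: P[2].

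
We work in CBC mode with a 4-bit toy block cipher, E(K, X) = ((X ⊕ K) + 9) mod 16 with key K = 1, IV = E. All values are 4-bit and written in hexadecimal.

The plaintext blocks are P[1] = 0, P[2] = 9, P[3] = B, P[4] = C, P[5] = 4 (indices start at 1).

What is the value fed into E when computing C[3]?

2

CBC encryption: C_i = E(K, P_i ⊕ C_{i−1}), with C_{0} = IV.
C[1]: P[1] ⊕ E = E; E(K, E) = 8.
C[2]: P[2] ⊕ 8 = 1; E(K, 1) = 9.
C[3]: P[3] ⊕ 9 = 2; E(K, 2) = C.
So the input to E for block [3] is 2.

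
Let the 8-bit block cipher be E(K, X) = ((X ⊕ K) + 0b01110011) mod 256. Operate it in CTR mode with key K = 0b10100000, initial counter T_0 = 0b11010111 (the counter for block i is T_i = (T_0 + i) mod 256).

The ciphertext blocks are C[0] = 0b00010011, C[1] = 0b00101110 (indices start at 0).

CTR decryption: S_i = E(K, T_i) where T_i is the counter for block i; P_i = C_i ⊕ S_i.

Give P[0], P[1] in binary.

P[0] = 0b11111001, P[1] = 0b11000101

P[0]: T = 0b11010111, S = E(K, T) = 0b11101010; 0b00010011 ⊕ 0b11101010 = 0b11111001.
P[1]: T = 0b11011000, S = E(K, T) = 0b11101011; 0b00101110 ⊕ 0b11101011 = 0b11000101.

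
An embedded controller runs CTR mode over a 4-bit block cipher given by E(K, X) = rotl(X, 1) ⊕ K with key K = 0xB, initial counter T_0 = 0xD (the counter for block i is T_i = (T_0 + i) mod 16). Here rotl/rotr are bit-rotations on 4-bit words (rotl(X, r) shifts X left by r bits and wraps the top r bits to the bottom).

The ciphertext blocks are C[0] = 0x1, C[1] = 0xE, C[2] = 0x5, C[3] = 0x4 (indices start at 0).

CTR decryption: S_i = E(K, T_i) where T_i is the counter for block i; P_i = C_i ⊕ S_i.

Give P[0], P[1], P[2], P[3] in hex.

P[0] = 0x1, P[1] = 0x8, P[2] = 0x1, P[3] = 0xF

P[0]: T = 0xD, S = E(K, T) = 0x0; 0x1 ⊕ 0x0 = 0x1.
P[1]: T = 0xE, S = E(K, T) = 0x6; 0xE ⊕ 0x6 = 0x8.
P[2]: T = 0xF, S = E(K, T) = 0x4; 0x5 ⊕ 0x4 = 0x1.
P[3]: T = 0x0, S = E(K, T) = 0xB; 0x4 ⊕ 0xB = 0xF.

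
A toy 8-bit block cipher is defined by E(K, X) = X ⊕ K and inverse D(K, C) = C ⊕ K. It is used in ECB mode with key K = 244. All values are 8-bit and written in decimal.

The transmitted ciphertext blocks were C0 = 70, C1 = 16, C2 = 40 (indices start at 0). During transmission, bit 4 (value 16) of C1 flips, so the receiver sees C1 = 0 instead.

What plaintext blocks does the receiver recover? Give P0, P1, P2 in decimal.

ECB decryption: P_i = D(K, C_i).
Only C1 changed, to 0. In ECB, a change in C_i affects only P_i. Decrypting the received ciphertext:
P0: D(K, 70) = 178.
P1: D(K, 0) = 244.
P2: D(K, 40) = 220.
Blocks that differ from the original plaintext: P1.

P0 = 178, P1 = 244, P2 = 220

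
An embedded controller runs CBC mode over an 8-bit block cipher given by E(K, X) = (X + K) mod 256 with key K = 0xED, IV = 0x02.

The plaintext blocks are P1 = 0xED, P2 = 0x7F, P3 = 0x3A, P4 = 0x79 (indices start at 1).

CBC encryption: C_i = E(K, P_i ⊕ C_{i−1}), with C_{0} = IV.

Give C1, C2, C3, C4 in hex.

C1 = 0xDC, C2 = 0x90, C3 = 0x97, C4 = 0xDB

C1: P1 ⊕ 0x02 = 0xEF; E(K, 0xEF) = 0xDC.
C2: P2 ⊕ 0xDC = 0xA3; E(K, 0xA3) = 0x90.
C3: P3 ⊕ 0x90 = 0xAA; E(K, 0xAA) = 0x97.
C4: P4 ⊕ 0x97 = 0xEE; E(K, 0xEE) = 0xDB.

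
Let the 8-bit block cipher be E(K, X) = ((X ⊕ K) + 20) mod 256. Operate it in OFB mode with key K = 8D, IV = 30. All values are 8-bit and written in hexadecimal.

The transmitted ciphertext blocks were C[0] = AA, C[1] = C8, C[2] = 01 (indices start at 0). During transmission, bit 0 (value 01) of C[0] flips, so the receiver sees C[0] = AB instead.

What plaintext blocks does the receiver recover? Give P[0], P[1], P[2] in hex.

OFB decryption: S_i = E(K, S_{i−1}) with S_{−1} = IV; P_i = C_i ⊕ S_i.
Only C[0] changed, to AB. In OFB, a change in C_i flips the same bit in P_i only; the keystream is unaffected. Decrypting the received ciphertext:
P[0]: S = E(K, 30) = DD; AB ⊕ DD = 76.
P[1]: S = E(K, DD) = 70; C8 ⊕ 70 = B8.
P[2]: S = E(K, 70) = 1D; 01 ⊕ 1D = 1C.
Blocks that differ from the original plaintext: P[0].

P[0] = 76, P[1] = B8, P[2] = 1C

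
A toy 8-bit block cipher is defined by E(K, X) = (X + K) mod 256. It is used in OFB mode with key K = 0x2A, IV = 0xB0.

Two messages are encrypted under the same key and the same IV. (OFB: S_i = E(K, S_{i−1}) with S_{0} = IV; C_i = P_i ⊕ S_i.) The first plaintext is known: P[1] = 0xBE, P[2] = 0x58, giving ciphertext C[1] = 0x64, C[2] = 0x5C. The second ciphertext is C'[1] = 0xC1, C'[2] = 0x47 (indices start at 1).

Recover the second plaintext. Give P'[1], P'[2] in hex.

P'[1] = 0x1B, P'[2] = 0x43

In OFB with a reused IV, both messages share the same keystream S_i, so C_i ⊕ C'_i = P_i ⊕ P'_i and thus P'_i = P_i ⊕ C_i ⊕ C'_i.
P'[1]: 0xBE ⊕ 0x64 ⊕ 0xC1 = 0x1B.
P'[2]: 0x58 ⊕ 0x5C ⊕ 0x47 = 0x43.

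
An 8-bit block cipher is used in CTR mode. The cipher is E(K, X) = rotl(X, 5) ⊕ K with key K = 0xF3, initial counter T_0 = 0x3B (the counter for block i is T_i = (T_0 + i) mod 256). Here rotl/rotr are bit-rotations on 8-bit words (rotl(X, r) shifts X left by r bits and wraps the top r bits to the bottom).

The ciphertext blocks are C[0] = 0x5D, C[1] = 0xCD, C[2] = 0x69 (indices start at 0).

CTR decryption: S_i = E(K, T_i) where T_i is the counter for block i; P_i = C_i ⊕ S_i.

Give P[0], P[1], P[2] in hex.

P[0] = 0xC9, P[1] = 0xB9, P[2] = 0x3D

P[0]: T = 0x3B, S = E(K, T) = 0x94; 0x5D ⊕ 0x94 = 0xC9.
P[1]: T = 0x3C, S = E(K, T) = 0x74; 0xCD ⊕ 0x74 = 0xB9.
P[2]: T = 0x3D, S = E(K, T) = 0x54; 0x69 ⊕ 0x54 = 0x3D.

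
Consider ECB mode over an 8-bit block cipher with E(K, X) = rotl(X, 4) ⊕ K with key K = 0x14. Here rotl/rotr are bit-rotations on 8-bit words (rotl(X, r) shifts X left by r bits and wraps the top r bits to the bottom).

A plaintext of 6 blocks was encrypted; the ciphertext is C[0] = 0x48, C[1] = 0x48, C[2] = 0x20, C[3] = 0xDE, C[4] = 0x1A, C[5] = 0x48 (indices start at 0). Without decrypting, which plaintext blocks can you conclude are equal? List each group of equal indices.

ECB encrypts each block independently with the same key, so equal ciphertext blocks imply equal plaintext blocks.
C[0] = C[1] = C[5] = 0x48, so P[0] = P[1] = P[5].

P[0] = P[1] = P[5]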